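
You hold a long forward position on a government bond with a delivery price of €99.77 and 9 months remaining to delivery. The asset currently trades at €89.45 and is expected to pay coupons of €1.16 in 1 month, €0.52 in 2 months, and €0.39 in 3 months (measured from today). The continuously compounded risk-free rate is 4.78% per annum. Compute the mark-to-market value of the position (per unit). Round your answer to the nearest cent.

PV(remaining coupons) I = 1.16·e^(−0.0478·1/12) + 0.52·e^(−0.0478·2/12) + 0.39·e^(−0.0478·3/12) = 2.0566
Current forward F = (S − I)·e^(rT) = (89.45 − 2.0566)·e^(0.0478·9/12) = 87.3934 × 1.036500 = 90.5833
Value (long) = (F − K)·e^(−rT) = (90.5833 − 99.77) × 0.964785 = -8.8632
Value = -€8.86

-€8.86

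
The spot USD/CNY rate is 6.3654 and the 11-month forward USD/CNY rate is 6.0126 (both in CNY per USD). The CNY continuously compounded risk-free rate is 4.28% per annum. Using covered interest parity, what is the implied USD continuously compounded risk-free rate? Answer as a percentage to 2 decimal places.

10.50%

F = S·e^((r_CNY − r_USD)T) ⇒ r_USD = r_CNY − ln(F/S)/T
ln(6.0126/6.3654) = -0.057020; /(11/12) = -0.062204
r_USD = 0.0428 + 0.062204 = 0.105004
r_USD = 10.50%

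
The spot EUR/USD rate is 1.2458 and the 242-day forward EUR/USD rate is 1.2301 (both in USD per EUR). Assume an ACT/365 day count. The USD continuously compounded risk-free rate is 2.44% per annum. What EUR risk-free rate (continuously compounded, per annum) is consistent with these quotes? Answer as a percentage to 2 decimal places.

F = S·e^((r_USD − r_EUR)T) ⇒ r_EUR = r_USD − ln(F/S)/T
ln(1.2301/1.2458) = -0.012682; /(242/365) = -0.019128
r_EUR = 0.0244 + 0.019128 = 0.043528
r_EUR = 4.35%

4.35%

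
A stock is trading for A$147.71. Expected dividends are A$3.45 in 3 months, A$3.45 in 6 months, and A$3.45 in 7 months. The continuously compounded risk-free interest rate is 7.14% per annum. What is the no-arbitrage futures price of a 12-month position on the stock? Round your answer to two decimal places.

A$147.87

PV(dividends) I = 3.45·e^(−0.0714·3/12) + 3.45·e^(−0.0714·6/12) + 3.45·e^(−0.0714·7/12)
I = 3.3890 + 3.3290 + 3.3093 = 10.0273
F = (S − I)·e^(rT) = (147.71 − 10.0273) · e^(0.0714·12/12)
= 137.6827 · e^0.071400 = 137.6827 × 1.074011 = A$147.87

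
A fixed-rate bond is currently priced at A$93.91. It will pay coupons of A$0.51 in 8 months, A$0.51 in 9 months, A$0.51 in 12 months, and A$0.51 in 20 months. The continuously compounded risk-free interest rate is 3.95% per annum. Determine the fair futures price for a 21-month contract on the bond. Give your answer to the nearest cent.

PV(coupons) I = 0.51·e^(−0.0395·8/12) + 0.51·e^(−0.0395·9/12) + 0.51·e^(−0.0395·12/12) + 0.51·e^(−0.0395·20/12)
I = 0.4967 + 0.4951 + 0.4902 + 0.4775 = 1.9595
F = (S − I)·e^(rT) = (93.91 − 1.9595) · e^(0.0395·21/12)
= 91.9505 · e^0.069125 = 91.9505 × 1.071570 = A$98.53

A$98.53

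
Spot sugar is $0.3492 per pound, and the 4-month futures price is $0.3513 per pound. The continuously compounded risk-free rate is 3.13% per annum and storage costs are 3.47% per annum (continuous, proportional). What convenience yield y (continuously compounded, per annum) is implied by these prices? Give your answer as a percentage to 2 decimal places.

4.80%

F = S·e^((r+u−y)T) ⇒ (r+u−y) = ln(F/S)/T
ln(0.3513/0.3492) = 0.005996; /T ⇒ 0.017988
y = r + u − ln(F/S)/T = 0.0313 + 0.0347 − 0.017988 = 0.048012
y = 4.80%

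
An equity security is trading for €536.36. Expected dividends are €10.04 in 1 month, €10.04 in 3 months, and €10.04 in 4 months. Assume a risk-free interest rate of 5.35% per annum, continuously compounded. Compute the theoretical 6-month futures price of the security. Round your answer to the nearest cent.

PV(dividends) I = 10.04·e^(−0.0535·1/12) + 10.04·e^(−0.0535·3/12) + 10.04·e^(−0.0535·4/12)
I = 9.9953 + 9.9066 + 9.8625 = 29.7644
F = (S − I)·e^(rT) = (536.36 − 29.7644) · e^(0.0535·6/12)
= 506.5956 · e^0.026750 = 506.5956 × 1.027111 = €520.33

€520.33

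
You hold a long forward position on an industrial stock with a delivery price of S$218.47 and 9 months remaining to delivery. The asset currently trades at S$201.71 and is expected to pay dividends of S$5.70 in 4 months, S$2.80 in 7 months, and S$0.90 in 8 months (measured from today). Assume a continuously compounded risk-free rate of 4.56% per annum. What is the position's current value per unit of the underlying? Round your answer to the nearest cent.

-S$18.63

PV(remaining dividends) I = 5.70·e^(−0.0456·4/12) + 2.80·e^(−0.0456·7/12) + 0.90·e^(−0.0456·8/12) = 9.2136
Current forward F = (S − I)·e^(rT) = (201.71 − 9.2136)·e^(0.0456·9/12) = 192.4964 × 1.034792 = 199.1937
Value (long) = (F − K)·e^(−rT) = (199.1937 − 218.47) × 0.966378 = -18.6282
Value = -S$18.63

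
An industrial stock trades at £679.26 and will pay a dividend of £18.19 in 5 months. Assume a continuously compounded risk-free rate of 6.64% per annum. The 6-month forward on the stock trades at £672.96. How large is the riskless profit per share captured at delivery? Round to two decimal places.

PV(dividends) I = 18.19·e^(−0.0664·5/12) = 17.6936
Fair forward F* = (S − I)·e^(rT) = (679.26 − 17.6936)·e^0.033200 = 661.5664 × 1.033757 = 683.8989
Market £672.96 < fair 683.8989: forward underpriced → reverse cash-and-carry (short the stock, invest proceeds at r, pay the dividends, go long the forward).
Profit at T = |F_mkt − F*| = |672.96 − 683.8989| = £10.94 per share

£10.94 per share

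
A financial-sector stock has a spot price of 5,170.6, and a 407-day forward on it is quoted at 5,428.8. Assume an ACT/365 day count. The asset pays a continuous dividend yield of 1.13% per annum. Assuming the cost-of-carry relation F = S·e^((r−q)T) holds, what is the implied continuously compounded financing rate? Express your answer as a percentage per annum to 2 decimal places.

5.50%

From F = S·e^((r−q)T): (r − q) = ln(F/S)/T
ln(5428.8/5170.6) = ln(1.049936) = 0.048729
(r − q) = 0.048729 / (407/365) = 0.043700
r = ln(F/S)/T + q = 0.043700 + 0.0113 = 0.055000
r = 5.50%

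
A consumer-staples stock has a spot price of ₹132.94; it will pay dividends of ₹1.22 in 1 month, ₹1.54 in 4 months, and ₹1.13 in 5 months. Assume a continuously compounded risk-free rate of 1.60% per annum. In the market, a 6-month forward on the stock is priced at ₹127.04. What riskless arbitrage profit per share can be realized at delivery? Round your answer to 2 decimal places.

PV(dividends) I = 1.22·e^(−0.0160·1/12) + 1.54·e^(−0.0160·4/12) + 1.13·e^(−0.0160·5/12) = 3.8727
Fair forward F* = (S − I)·e^(rT) = (132.94 − 3.8727)·e^0.008000 = 129.0673 × 1.008032 = 130.1040
Market ₹127.04 < fair 130.1040: forward underpriced → reverse cash-and-carry (short the stock, invest proceeds at r, pay the dividends, go long the forward).
Profit at T = |F_mkt − F*| = |127.04 − 130.1040| = ₹3.06 per share

₹3.06 per share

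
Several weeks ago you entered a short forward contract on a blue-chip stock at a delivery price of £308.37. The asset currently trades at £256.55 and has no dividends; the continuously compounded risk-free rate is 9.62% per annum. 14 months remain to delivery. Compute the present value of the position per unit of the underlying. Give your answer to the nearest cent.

£19.08

Current fair forward for the remaining 14 months: F = S·e^(r·T), r = 0.0962
F = 256.55 · e^(0.0962 × 14/12) = 256.55 × 1.118774 = 287.0215
Value of long forward = (F − K)·e^(−rT) = (287.0215 − 308.37) · e^(−0.0962·14/12)
= -21.3485 × 0.893836 = -19.08
Short position value = −(long value) = £19.08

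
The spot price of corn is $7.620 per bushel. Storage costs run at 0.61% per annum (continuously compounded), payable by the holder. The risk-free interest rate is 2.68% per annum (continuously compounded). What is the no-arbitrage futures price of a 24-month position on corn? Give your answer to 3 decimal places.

Net carry = r + u − y = 0.0268 + 0.0061 − 0.0000 = 0.0329
F = S·e^((r+u−y)T) = 7.620 · e^(0.0329 × 24/12) = 7.620 · e^0.065800
= 7.620 × 1.068013 = $8.138 per bushel

$8.138 per bushel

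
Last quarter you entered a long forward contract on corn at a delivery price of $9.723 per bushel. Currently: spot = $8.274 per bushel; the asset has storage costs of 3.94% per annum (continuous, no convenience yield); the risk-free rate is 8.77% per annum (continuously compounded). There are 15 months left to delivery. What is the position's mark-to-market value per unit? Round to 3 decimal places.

-$0.022 per bushel

Current fair forward for the remaining 15 months: F = S·e^((r + u)·T), (r + u) = 0.0877 + 0.0394 = 0.1271
F = 8.274 · e^(0.1271 × 15/12) = 8.274 × 1.172191 = 9.6987
Value of long forward = (F − K)·e^(−rT) = (9.6987 − 9.723) · e^(−0.0877·15/12)
= -0.0243 × 0.896170 = -0.022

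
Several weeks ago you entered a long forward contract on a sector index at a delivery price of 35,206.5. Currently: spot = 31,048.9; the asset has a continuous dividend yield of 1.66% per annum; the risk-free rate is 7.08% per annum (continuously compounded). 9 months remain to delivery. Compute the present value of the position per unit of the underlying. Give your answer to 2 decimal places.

-2721.06

Current fair forward for the remaining 9 months: F = S·e^((r − q)·T), (r − q) = 0.0708 − 0.0166 = 0.0542
F = 31048.9 · e^(0.0542 × 9/12) = 31048.9 × 1.04148752 = 32337.0419
Value of long forward = (F − K)·e^(−rT) = (32337.0419 − 35206.5) · e^(−0.0708·9/12)
= -2869.4581 × 0.94828518 = -2721.06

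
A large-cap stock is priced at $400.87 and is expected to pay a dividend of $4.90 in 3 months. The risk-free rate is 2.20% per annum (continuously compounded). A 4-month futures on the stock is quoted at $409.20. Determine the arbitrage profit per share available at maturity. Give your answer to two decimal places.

PV(dividends) I = 4.90·e^(−0.0220·3/12) = 4.8731
Fair futures F* = (S − I)·e^(rT) = (400.87 − 4.8731)·e^0.007333 = 395.9969 × 1.007360 = 398.9114
Market $409.20 > fair 398.9114: forward overpriced → cash-and-carry (borrow at r, buy the stock and collect the dividends, short the forward).
Profit at T = |F_mkt − F*| = |409.20 − 398.9114| = $10.29 per share

$10.29 per share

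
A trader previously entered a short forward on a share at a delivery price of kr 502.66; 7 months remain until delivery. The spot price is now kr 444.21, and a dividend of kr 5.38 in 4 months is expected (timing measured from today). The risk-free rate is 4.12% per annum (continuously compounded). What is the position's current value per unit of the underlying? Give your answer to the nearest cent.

PV(remaining dividends) I = 5.38·e^(−0.0412·4/12) = 5.3066
Current forward F = (S − I)·e^(rT) = (444.21 − 5.3066)·e^(0.0412·7/12) = 438.9034 × 1.024324 = 449.5793
Value (long) = (F − K)·e^(−rT) = (449.5793 − 502.66) × 0.976253 = -51.8202
Short position value = −(long value) = kr 51.82

kr 51.82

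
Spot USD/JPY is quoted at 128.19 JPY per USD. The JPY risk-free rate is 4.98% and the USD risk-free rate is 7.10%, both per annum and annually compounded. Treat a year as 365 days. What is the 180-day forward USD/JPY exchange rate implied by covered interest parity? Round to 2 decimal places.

126.93

By covered interest parity, F = S · (1+r_JPY)^T / (1+r_USD)^T
= 128.19 × 1.024256 / 1.034405 = 128.19 × 0.990189
F = 126.93 JPY per USD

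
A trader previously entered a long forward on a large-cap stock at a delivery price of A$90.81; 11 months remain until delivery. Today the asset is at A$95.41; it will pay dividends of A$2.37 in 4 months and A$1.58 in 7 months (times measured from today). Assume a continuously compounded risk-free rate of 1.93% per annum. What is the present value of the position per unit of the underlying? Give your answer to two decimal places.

PV(remaining dividends) I = 2.37·e^(−0.0193·4/12) + 1.58·e^(−0.0193·7/12) = 3.9171
Current forward F = (S − I)·e^(rT) = (95.41 − 3.9171)·e^(0.0193·11/12) = 91.4929 × 1.017849 = 93.1260
Value (long) = (F − K)·e^(−rT) = (93.1260 − 90.81) × 0.982464 = 2.2754
Value = A$2.28

A$2.28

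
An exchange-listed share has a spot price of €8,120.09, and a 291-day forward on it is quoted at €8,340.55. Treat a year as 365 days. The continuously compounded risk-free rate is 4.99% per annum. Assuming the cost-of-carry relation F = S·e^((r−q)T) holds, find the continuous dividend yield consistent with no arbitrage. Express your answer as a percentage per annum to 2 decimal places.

From F = S·e^((r−q)T): (r − q) = ln(F/S)/T
ln(8340.55/8120.09) = ln(1.027150) = 0.026788
(r − q) = 0.026788 / (291/365) = 0.033600
q = r − ln(F/S)/T = 0.0499 − 0.033600 = 0.016300
q = 1.63%

1.63%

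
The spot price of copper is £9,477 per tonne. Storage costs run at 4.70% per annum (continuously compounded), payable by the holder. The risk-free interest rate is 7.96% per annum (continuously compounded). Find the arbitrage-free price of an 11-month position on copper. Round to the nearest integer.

Net carry = r + u − y = 0.0796 + 0.0470 − 0.0000 = 0.1266
F = S·e^((r+u−y)T) = 9477 · e^(0.1266 × 11/12) = 9477 · e^0.116050
= 9477 × 1.123052 = £10,643 per tonne

£10,643 per tonne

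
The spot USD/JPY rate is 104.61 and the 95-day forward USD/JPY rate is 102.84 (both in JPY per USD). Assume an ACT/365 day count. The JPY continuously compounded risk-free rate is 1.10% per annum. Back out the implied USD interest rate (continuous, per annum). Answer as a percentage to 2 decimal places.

F = S·e^((r_JPY − r_USD)T) ⇒ r_USD = r_JPY − ln(F/S)/T
ln(102.84/104.61) = -0.017065; /(95/365) = -0.065566
r_USD = 0.0110 + 0.065566 = 0.076566
r_USD = 7.66%

7.66%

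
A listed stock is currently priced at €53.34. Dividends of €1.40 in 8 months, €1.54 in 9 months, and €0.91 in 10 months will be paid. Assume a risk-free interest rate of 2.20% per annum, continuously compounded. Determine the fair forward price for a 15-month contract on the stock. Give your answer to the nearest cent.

€50.93

PV(dividends) I = 1.40·e^(−0.0220·8/12) + 1.54·e^(−0.0220·9/12) + 0.91·e^(−0.0220·10/12)
I = 1.3796 + 1.5148 + 0.8935 = 3.7879
F = (S − I)·e^(rT) = (53.34 − 3.7879) · e^(0.0220·15/12)
= 49.5521 · e^0.027500 = 49.5521 × 1.027882 = €50.93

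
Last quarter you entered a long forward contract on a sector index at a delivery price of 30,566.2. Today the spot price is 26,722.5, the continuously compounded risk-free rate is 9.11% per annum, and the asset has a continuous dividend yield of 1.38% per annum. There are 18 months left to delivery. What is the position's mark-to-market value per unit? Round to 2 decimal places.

Current fair forward for the remaining 18 months: F = S·e^((r − q)·T), (r − q) = 0.0911 − 0.0138 = 0.0773
F = 26722.5 · e^(0.0773 × 18/12) = 26722.5 × 1.12293972 = 30007.7567
Value of long forward = (F − K)·e^(−rT) = (30007.7567 − 30566.2) · e^(−0.0911·18/12)
= -558.4433 × 0.87227547 = -487.12

-487.12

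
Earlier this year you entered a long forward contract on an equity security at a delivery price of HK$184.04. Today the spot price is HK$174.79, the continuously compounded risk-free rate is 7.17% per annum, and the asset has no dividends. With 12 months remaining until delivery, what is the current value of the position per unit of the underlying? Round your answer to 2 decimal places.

HK$3.48

Current fair forward for the remaining 12 months: F = S·e^(r·T), r = 0.0717
F = 174.79 · e^(0.0717 × 12/12) = 174.79 × 1.074333 = 187.7827
Value of long forward = (F − K)·e^(−rT) = (187.7827 − 184.04) · e^(−0.0717·12/12)
= 3.7427 × 0.930810 = 3.48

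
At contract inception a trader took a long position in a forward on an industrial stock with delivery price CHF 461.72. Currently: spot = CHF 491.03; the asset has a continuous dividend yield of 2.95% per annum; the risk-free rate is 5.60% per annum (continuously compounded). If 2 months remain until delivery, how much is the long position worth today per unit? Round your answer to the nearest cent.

Current fair forward for the remaining 2 months: F = S·e^((r − q)·T), (r − q) = 0.0560 − 0.0295 = 0.0265
F = 491.03 · e^(0.0265 × 2/12) = 491.03 × 1.004426 = 493.2033
Value of long forward = (F − K)·e^(−rT) = (493.2033 − 461.72) · e^(−0.0560·2/12)
= 31.4833 × 0.990710 = 31.19

CHF 31.19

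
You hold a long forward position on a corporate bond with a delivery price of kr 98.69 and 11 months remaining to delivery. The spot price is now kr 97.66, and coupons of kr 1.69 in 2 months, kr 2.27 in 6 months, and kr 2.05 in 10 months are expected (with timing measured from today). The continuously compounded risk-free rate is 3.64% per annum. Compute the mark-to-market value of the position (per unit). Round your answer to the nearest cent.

-kr 3.69

PV(remaining coupons) I = 1.69·e^(−0.0364·2/12) + 2.27·e^(−0.0364·6/12) + 2.05·e^(−0.0364·10/12) = 5.8976
Current forward F = (S − I)·e^(rT) = (97.66 − 5.8976)·e^(0.0364·11/12) = 91.7624 × 1.033930 = 94.8759
Value (long) = (F − K)·e^(−rT) = (94.8759 − 98.69) × 0.967184 = -3.6889
Value = -kr 3.69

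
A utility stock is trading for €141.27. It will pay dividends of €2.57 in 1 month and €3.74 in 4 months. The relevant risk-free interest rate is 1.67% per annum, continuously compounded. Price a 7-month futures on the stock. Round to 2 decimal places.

€136.31

PV(dividends) I = 2.57·e^(−0.0167·1/12) + 3.74·e^(−0.0167·4/12)
I = 2.5664 + 3.7192 = 6.2856
F = (S − I)·e^(rT) = (141.27 − 6.2856) · e^(0.0167·7/12)
= 134.9844 · e^0.009742 = 134.9844 × 1.009790 = €136.31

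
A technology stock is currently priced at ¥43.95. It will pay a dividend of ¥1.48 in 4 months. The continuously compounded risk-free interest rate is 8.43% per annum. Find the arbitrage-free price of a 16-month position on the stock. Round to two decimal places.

PV(dividends) I = 1.48·e^(−0.0843·4/12)
I = 1.4390
F = (S − I)·e^(rT) = (43.95 − 1.4390) · e^(0.0843·16/12)
= 42.5110 · e^0.112400 = 42.5110 × 1.118960 = ¥47.57

¥47.57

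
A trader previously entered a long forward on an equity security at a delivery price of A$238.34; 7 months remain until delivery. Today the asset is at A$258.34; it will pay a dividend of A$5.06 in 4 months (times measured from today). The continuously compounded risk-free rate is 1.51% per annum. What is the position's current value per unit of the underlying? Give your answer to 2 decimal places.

PV(remaining dividends) I = 5.06·e^(−0.0151·4/12) = 5.0346
Current forward F = (S − I)·e^(rT) = (258.34 − 5.0346)·e^(0.0151·7/12) = 253.3054 × 1.008847 = 255.5464
Value (long) = (F − K)·e^(−rT) = (255.5464 − 238.34) × 0.991230 = 17.0555
Value = A$17.06

A$17.06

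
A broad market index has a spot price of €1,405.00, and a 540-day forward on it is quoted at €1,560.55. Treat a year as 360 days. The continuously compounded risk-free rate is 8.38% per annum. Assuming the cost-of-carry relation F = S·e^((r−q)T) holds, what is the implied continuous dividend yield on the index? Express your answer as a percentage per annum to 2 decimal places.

From F = S·e^((r−q)T): (r − q) = ln(F/S)/T
ln(1560.55/1405.00) = ln(1.110712) = 0.105001
(r − q) = 0.105001 / (540/360) = 0.070001
q = r − ln(F/S)/T = 0.0838 − 0.070001 = 0.013799
q = 1.38%

1.38%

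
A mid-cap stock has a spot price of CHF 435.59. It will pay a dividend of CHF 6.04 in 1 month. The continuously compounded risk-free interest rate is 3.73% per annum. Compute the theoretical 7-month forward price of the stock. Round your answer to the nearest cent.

PV(dividends) I = 6.04·e^(−0.0373·1/12)
I = 6.0213
F = (S − I)·e^(rT) = (435.59 − 6.0213) · e^(0.0373·7/12)
= 429.5687 · e^0.021758 = 429.5687 × 1.021996 = CHF 439.02

CHF 439.02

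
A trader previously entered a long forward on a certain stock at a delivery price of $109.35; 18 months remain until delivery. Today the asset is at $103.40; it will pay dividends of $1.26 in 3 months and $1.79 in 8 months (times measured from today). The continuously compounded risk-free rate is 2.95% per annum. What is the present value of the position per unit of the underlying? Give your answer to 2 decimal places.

PV(remaining dividends) I = 1.26·e^(−0.0295·3/12) + 1.79·e^(−0.0295·8/12) = 3.0059
Current forward F = (S − I)·e^(rT) = (103.40 − 3.0059)·e^(0.0295·18/12) = 100.3941 × 1.045244 = 104.9363
Value (long) = (F − K)·e^(−rT) = (104.9363 − 109.35) × 0.956715 = -4.2227
Value = -$4.22

-$4.22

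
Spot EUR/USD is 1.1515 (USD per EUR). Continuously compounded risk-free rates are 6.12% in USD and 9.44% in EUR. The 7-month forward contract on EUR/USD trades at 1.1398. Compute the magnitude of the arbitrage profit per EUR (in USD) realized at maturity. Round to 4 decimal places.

0.0104 per EUR (in USD)

Fair forward: F* = S·e^(carry·T), with carry = (r_USD − r_EUR) = 0.0612 − 0.0944 = -0.0332
F* = 1.1515 · e^(-0.0332 × 7/12) = 1.1515 · e^-0.019367 = 1.1515 × 0.980819 = 1.1294
Market 1.1398 > fair 1.1294: forward overpriced → cash-and-carry (buy spot, short the forward).
At maturity, profit = |F_mkt − F*| = |1.1398 − 1.1294| = 0.0104 per EUR (in USD)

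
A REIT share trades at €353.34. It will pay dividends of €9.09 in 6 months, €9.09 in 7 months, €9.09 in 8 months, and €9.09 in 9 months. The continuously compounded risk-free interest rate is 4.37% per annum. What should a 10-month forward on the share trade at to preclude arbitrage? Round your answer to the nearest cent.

€329.75

PV(dividends) I = 9.09·e^(−0.0437·6/12) + 9.09·e^(−0.0437·7/12) + 9.09·e^(−0.0437·8/12) + 9.09·e^(−0.0437·9/12)
I = 8.8935 + 8.8612 + 8.8290 + 8.7969 = 35.3806
F = (S − I)·e^(rT) = (353.34 − 35.3806) · e^(0.0437·10/12)
= 317.9594 · e^0.036417 = 317.9594 × 1.037088 = €329.75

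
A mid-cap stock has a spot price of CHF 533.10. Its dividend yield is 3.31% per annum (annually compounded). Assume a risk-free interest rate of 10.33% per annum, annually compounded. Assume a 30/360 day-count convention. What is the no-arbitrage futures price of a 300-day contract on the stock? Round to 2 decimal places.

F = S · (1+r)^T / (1+q)^T
= 533.10 × 1.085371 / 1.027508 = 533.10 × 1.056314
F = CHF 563.12

CHF 563.12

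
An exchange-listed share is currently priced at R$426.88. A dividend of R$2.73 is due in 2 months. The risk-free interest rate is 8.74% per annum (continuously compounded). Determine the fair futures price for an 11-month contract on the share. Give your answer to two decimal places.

PV(dividends) I = 2.73·e^(−0.0874·2/12)
I = 2.6905
F = (S − I)·e^(rT) = (426.88 − 2.6905) · e^(0.0874·11/12)
= 424.1895 · e^0.080117 = 424.1895 × 1.083414 = R$459.57

R$459.57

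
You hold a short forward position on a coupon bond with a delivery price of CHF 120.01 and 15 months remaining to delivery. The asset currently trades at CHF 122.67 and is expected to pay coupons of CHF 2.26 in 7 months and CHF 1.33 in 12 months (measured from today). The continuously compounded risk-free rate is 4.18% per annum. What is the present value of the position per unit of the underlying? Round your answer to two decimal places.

PV(remaining coupons) I = 2.26·e^(−0.0418·7/12) + 1.33·e^(−0.0418·12/12) = 3.4811
Current forward F = (S − I)·e^(rT) = (122.67 − 3.4811)·e^(0.0418·15/12) = 119.1889 × 1.053639 = 125.5821
Value (long) = (F − K)·e^(−rT) = (125.5821 − 120.01) × 0.949092 = 5.2884
Short position value = −(long value) = -CHF 5.29

-CHF 5.29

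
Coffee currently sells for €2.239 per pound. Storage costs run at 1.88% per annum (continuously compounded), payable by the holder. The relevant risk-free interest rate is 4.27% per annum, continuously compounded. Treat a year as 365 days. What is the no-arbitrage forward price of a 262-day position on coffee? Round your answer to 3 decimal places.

Net carry = r + u − y = 0.0427 + 0.0188 − 0.0000 = 0.0615
F = S·e^((r+u−y)T) = 2.239 · e^(0.0615 × 262/365) = 2.239 · e^0.044145
= 2.239 × 1.045134 = €2.340 per pound

€2.340 per pound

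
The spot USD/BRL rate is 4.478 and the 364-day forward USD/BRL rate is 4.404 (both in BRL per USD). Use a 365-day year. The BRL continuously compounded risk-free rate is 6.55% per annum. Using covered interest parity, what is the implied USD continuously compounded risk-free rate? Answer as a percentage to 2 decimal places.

F = S·e^((r_BRL − r_USD)T) ⇒ r_USD = r_BRL − ln(F/S)/T
ln(4.404/4.478) = -0.016663; /(364/365) = -0.016709
r_USD = 0.0655 + 0.016709 = 0.082209
r_USD = 8.22%

8.22%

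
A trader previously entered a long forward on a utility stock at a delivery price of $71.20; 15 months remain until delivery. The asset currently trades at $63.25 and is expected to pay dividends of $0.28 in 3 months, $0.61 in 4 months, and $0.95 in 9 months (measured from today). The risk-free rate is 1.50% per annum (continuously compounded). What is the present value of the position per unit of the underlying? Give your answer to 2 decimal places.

PV(remaining dividends) I = 0.28·e^(−0.0150·3/12) + 0.61·e^(−0.0150·4/12) + 0.95·e^(−0.0150·9/12) = 1.8253
Current forward F = (S − I)·e^(rT) = (63.25 − 1.8253)·e^(0.0150·15/12) = 61.4247 × 1.018927 = 62.5873
Value (long) = (F − K)·e^(−rT) = (62.5873 − 71.20) × 0.981425 = -8.4527
Value = -$8.45

-$8.45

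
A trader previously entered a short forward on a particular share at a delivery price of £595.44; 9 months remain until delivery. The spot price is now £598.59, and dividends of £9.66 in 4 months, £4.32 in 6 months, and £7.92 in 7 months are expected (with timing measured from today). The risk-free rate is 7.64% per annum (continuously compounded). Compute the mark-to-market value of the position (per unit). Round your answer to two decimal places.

-£15.16

PV(remaining dividends) I = 9.66·e^(−0.0764·4/12) + 4.32·e^(−0.0764·6/12) + 7.92·e^(−0.0764·7/12) = 21.1500
Current forward F = (S − I)·e^(rT) = (598.59 − 21.1500)·e^(0.0764·9/12) = 577.4400 × 1.058973 = 611.4934
Value (long) = (F − K)·e^(−rT) = (611.4934 − 595.44) × 0.944311 = 15.1594
Short position value = −(long value) = -£15.16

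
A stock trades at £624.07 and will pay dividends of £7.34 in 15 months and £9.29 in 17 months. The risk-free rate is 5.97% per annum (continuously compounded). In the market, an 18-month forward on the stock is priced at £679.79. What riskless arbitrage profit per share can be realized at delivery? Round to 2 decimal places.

PV(dividends) I = 7.34·e^(−0.0597·15/12) + 9.29·e^(−0.0597·17/12) = 15.3488
Fair forward F* = (S − I)·e^(rT) = (624.07 − 15.3488)·e^0.089550 = 608.7212 × 1.093682 = 665.7474
Market £679.79 > fair 665.7474: forward overpriced → cash-and-carry (borrow at r, buy the stock and collect the dividends, short the forward).
Profit at T = |F_mkt − F*| = |679.79 − 665.7474| = £14.04 per share

£14.04 per share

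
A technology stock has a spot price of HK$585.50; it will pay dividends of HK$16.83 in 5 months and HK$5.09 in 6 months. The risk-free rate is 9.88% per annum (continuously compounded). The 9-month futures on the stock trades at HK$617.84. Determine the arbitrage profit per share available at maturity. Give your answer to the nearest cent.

PV(dividends) I = 16.83·e^(−0.0988·5/12) + 5.09·e^(−0.0988·6/12) = 20.9959
Fair futures F* = (S − I)·e^(rT) = (585.50 − 20.9959)·e^0.074100 = 564.5041 × 1.076914 = 607.9224
Market HK$617.84 > fair 607.9224: forward overpriced → cash-and-carry (borrow at r, buy the stock and collect the dividends, short the forward).
Profit at T = |F_mkt − F*| = |617.84 − 607.9224| = HK$9.92 per share

HK$9.92 per share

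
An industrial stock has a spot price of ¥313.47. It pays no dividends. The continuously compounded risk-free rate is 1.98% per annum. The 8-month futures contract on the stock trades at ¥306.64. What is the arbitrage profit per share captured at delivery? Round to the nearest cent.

Fair futures: F* = S·e^(carry·T), with carry = r = 0.0198
F* = 313.47 · e^(0.0198 × 8/12) = 313.47 · e^0.013200 = 313.47 × 1.013288 = ¥317.6354
Market ¥306.64 < fair ¥317.6354: forward underpriced → reverse cash-and-carry (short spot, go long the forward).
At maturity, profit = |F_mkt − F*| = |306.64 − 317.6354| = ¥11.00 per share

¥11.00 per share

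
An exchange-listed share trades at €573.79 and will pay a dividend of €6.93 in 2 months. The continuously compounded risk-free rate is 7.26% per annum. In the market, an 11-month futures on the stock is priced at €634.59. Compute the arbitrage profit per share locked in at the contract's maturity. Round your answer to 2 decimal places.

PV(dividends) I = 6.93·e^(−0.0726·2/12) = 6.8467
Fair futures F* = (S − I)·e^(rT) = (573.79 − 6.8467)·e^0.066550 = 566.9433 × 1.068814 = 605.9569
Market €634.59 > fair 605.9569: forward overpriced → cash-and-carry (borrow at r, buy the stock and collect the dividends, short the forward).
Profit at T = |F_mkt − F*| = |634.59 − 605.9569| = €28.63 per share

€28.63 per share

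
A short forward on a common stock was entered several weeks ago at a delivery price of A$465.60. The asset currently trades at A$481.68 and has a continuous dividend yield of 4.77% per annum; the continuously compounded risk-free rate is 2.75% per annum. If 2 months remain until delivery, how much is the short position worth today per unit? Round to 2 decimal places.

-A$14.39

Current fair forward for the remaining 2 months: F = S·e^((r − q)·T), (r − q) = 0.0275 − 0.0477 = -0.0202
F = 481.68 · e^(-0.0202 × 2/12) = 481.68 × 0.996639 = 480.0611
Value of long forward = (F − K)·e^(−rT) = (480.0611 − 465.60) · e^(−0.0275·2/12)
= 14.4611 × 0.995427 = 14.39
Short position value = −(long value) = -A$14.39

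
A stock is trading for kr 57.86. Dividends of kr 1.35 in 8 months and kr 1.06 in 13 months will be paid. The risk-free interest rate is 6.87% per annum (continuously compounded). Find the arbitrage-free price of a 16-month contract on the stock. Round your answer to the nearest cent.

PV(dividends) I = 1.35·e^(−0.0687·8/12) + 1.06·e^(−0.0687·13/12)
I = 1.2896 + 0.9840 = 2.2736
F = (S − I)·e^(rT) = (57.86 − 2.2736) · e^(0.0687·16/12)
= 55.5864 · e^0.091600 = 55.5864 × 1.095926 = kr 60.92

kr 60.92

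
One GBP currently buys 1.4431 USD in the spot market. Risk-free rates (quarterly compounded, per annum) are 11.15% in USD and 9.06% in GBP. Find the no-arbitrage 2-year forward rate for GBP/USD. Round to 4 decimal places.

1.5032

By covered interest parity, F = S · (1+r_USD/4)^(4T) / (1+r_GBP/4)^(4T)
= 1.4431 × 1.246013 / 1.196234 = 1.4431 × 1.041613
F = 1.5032 USD per GBP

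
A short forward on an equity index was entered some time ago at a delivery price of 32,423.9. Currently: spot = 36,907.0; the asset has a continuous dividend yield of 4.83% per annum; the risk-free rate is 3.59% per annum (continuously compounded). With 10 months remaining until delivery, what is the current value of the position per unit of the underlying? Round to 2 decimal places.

Current fair forward for the remaining 10 months: F = S·e^((r − q)·T), (r − q) = 0.0359 − 0.0483 = -0.0124
F = 36907.0 · e^(-0.0124 × 10/12) = 36907.0 × 0.98971987 = 36527.5912
Value of long forward = (F − K)·e^(−rT) = (36527.5912 − 32423.9) · e^(−0.0359·10/12)
= 4103.6912 × 0.97052641 = 3982.74
Short position value = −(long value) = -3982.74

-3982.74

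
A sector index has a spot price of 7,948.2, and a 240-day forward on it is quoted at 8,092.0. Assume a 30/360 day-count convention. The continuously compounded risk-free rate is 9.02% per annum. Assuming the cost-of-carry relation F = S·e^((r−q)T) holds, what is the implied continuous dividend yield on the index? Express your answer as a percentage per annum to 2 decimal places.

From F = S·e^((r−q)T): (r − q) = ln(F/S)/T
ln(8092.0/7948.2) = ln(1.018092) = 0.017930
(r − q) = 0.017930 / (240/360) = 0.026895
q = r − ln(F/S)/T = 0.0902 − 0.026895 = 0.063305
q = 6.33%

6.33%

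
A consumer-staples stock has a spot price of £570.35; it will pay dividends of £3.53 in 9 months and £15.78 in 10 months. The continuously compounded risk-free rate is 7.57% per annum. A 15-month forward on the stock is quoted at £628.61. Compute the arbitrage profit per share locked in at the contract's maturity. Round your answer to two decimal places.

PV(dividends) I = 3.53·e^(−0.0757·9/12) + 15.78·e^(−0.0757·10/12) = 18.1505
Fair forward F* = (S − I)·e^(rT) = (570.35 − 18.1505)·e^0.094625 = 552.1995 × 1.099247 = 607.0036
Market £628.61 > fair 607.0036: forward overpriced → cash-and-carry (borrow at r, buy the stock and collect the dividends, short the forward).
Profit at T = |F_mkt − F*| = |628.61 − 607.0036| = £21.61 per share

£21.61 per share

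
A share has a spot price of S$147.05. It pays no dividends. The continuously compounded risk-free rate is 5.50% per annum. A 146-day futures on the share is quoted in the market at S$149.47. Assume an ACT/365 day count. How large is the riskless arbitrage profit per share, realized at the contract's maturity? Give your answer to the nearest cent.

S$0.85 per share

Fair futures: F* = S·e^(carry·T), with carry = r = 0.0550
F* = 147.05 · e^(0.0550 × 146/365) = 147.05 · e^0.022000 = 147.05 × 1.022244 = S$150.3210
Market S$149.47 < fair S$150.3210: forward underpriced → reverse cash-and-carry (short spot, go long the forward).
At maturity, profit = |F_mkt − F*| = |149.47 − 150.3210| = S$0.85 per share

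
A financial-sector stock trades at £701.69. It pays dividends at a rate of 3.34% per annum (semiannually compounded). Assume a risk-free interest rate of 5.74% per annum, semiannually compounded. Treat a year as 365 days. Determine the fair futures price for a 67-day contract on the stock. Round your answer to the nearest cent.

£704.72

F = S · (1+r/2)^(2T) / (1+q/2)^(2T)
= 701.69 × 1.010442 / 1.006099 = 701.69 × 1.004317
F = £704.72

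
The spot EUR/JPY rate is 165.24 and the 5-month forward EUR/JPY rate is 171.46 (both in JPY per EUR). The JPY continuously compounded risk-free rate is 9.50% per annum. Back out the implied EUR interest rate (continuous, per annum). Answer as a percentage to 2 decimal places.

F = S·e^((r_JPY − r_EUR)T) ⇒ r_EUR = r_JPY − ln(F/S)/T
ln(171.46/165.24) = 0.036951; /(5/12) = 0.088682
r_EUR = 0.0950 − 0.088682 = 0.006318
r_EUR = 0.63%

0.63%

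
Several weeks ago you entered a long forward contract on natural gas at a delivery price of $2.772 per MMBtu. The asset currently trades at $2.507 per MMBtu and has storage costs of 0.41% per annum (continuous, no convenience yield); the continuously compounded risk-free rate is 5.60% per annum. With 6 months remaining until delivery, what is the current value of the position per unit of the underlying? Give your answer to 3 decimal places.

-$0.183 per MMBtu

Current fair forward for the remaining 6 months: F = S·e^((r + u)·T), (r + u) = 0.0560 + 0.0041 = 0.0601
F = 2.507 · e^(0.0601 × 6/12) = 2.507 × 1.030506 = 2.5835
Value of long forward = (F − K)·e^(−rT) = (2.5835 − 2.772) · e^(−0.0560·6/12)
= -0.1885 × 0.972388 = -0.183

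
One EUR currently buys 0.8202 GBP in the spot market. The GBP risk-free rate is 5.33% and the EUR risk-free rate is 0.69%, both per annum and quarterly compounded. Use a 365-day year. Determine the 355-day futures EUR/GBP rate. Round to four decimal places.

0.8578

By covered interest parity, F = S · (1+r_GBP/4)^(4T) / (1+r_EUR/4)^(4T)
= 0.8202 × 1.052846 / 1.006728 = 0.8202 × 1.045810
F = 0.8578 GBP per EUR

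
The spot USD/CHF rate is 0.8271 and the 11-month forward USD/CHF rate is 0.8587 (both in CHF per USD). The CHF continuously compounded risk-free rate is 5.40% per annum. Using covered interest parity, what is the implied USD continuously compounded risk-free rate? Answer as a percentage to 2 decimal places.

1.31%

F = S·e^((r_CHF − r_USD)T) ⇒ r_USD = r_CHF − ln(F/S)/T
ln(0.8587/0.8271) = 0.037494; /(11/12) = 0.040903
r_USD = 0.0540 − 0.040903 = 0.013097
r_USD = 1.31%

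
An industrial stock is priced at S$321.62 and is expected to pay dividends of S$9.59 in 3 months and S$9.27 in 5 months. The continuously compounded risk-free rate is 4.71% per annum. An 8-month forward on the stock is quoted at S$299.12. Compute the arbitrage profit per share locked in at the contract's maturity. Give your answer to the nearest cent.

PV(dividends) I = 9.59·e^(−0.0471·3/12) + 9.27·e^(−0.0471·5/12) = 18.5676
Fair forward F* = (S − I)·e^(rT) = (321.62 − 18.5676)·e^0.031400 = 303.0524 × 1.031898 = 312.7192
Market S$299.12 < fair 312.7192: forward underpriced → reverse cash-and-carry (short the stock, invest proceeds at r, pay the dividends, go long the forward).
Profit at T = |F_mkt − F*| = |299.12 − 312.7192| = S$13.60 per share

S$13.60 per share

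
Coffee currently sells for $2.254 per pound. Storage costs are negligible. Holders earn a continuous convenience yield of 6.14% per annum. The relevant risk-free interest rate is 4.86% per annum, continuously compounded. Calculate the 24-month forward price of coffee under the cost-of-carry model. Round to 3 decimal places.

Net carry = r + u − y = 0.0486 + 0.0000 − 0.0614 = -0.0128
F = S·e^((r+u−y)T) = 2.254 · e^(-0.0128 × 24/12) = 2.254 · e^-0.025600
= 2.254 × 0.974725 = $2.197 per pound

$2.197 per pound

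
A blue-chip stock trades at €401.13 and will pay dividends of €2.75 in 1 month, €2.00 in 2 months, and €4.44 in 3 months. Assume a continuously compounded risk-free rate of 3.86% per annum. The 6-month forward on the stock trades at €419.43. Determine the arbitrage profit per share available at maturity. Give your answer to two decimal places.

PV(dividends) I = 2.75·e^(−0.0386·1/12) + 2.00·e^(−0.0386·2/12) + 4.44·e^(−0.0386·3/12) = 9.1257
Fair forward F* = (S − I)·e^(rT) = (401.13 − 9.1257)·e^0.019300 = 392.0043 × 1.019487 = 399.6433
Market €419.43 > fair 399.6433: forward overpriced → cash-and-carry (borrow at r, buy the stock and collect the dividends, short the forward).
Profit at T = |F_mkt − F*| = |419.43 − 399.6433| = €19.79 per share

€19.79 per share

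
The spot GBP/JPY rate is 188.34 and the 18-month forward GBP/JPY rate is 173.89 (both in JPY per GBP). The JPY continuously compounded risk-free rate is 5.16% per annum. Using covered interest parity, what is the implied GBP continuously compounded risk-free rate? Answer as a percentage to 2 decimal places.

10.48%

F = S·e^((r_JPY − r_GBP)T) ⇒ r_GBP = r_JPY − ln(F/S)/T
ln(173.89/188.34) = -0.079826; /(18/12) = -0.053217
r_GBP = 0.0516 + 0.053217 = 0.104817
r_GBP = 10.48%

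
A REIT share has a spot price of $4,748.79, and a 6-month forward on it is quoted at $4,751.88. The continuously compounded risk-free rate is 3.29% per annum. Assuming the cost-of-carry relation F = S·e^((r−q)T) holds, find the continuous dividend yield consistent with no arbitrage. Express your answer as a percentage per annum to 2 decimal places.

3.16%

From F = S·e^((r−q)T): (r − q) = ln(F/S)/T
ln(4751.88/4748.79) = ln(1.000651) = 0.000651
(r − q) = 0.000651 / (6/12) = 0.001302
q = r − ln(F/S)/T = 0.0329 − 0.001302 = 0.031598
q = 3.16%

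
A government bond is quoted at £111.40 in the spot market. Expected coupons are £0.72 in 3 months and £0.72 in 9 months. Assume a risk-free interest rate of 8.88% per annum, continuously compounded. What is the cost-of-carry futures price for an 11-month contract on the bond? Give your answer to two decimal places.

PV(coupons) I = 0.72·e^(−0.0888·3/12) + 0.72·e^(−0.0888·9/12)
I = 0.7042 + 0.6736 = 1.3778
F = (S − I)·e^(rT) = (111.40 − 1.3778) · e^(0.0888·11/12)
= 110.0222 · e^0.081400 = 110.0222 × 1.084805 = £119.35

£119.35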